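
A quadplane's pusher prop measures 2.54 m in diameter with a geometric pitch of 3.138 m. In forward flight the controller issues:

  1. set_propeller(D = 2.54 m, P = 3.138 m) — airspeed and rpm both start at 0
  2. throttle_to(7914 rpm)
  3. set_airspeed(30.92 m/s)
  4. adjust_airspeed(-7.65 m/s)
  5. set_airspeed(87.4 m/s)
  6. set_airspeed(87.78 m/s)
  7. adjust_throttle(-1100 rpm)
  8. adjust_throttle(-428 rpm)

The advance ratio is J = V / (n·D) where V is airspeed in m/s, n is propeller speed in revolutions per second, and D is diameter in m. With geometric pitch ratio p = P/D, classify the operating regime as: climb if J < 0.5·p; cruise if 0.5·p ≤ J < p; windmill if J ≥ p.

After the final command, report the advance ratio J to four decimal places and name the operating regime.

J = 0.3247, regime = climb

set_propeller: D = 2.54 m, P = 3.138 m (p = P/D = 1.235433); state ← (V=0, rpm=0)
throttle_to(7914): rpm ← 7914
set_airspeed(30.92): V ← 30.92 m/s
adjust_airspeed(-7.65): V ← 30.92 -7.65 = 23.27 m/s
set_airspeed(87.4): V ← 87.4 m/s
set_airspeed(87.78): V ← 87.78 m/s
adjust_throttle(-1100): rpm ← 7914 -1100 = 6814
adjust_throttle(-428): rpm ← 6814 -428 = 6386
final state: V = 87.78 m/s, rpm = 6386 → n = rpm/60 = 106.433333 rev/s
J = V / (n·D) = 87.78 / (106.433333 × 2.54) = 0.324701
regime bands: climb J<0.6177 | cruise [0.6177, 1.2354) | windmill J≥1.2354
J = 0.3247 → climb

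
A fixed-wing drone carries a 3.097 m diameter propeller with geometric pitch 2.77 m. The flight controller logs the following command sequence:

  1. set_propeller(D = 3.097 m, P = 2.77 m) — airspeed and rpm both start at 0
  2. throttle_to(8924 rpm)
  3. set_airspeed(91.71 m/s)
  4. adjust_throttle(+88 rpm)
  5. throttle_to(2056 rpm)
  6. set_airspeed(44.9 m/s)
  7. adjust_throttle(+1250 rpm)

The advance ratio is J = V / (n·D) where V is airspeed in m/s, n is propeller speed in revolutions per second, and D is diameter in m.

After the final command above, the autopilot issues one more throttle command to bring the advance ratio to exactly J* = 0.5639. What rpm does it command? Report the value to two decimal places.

rpm = 1542.60

set_propeller: D = 3.097 m, P = 2.77 m (p = P/D = 0.894414); state ← (V=0, rpm=0)
throttle_to(8924): rpm ← 8924
set_airspeed(91.71): V ← 91.71 m/s
adjust_throttle(+88): rpm ← 8924 +88 = 9012
throttle_to(2056): rpm ← 2056
set_airspeed(44.9): V ← 44.9 m/s
adjust_throttle(+1250): rpm ← 2056 +1250 = 3306
final state: V = 44.9 m/s, rpm = 3306 → n = rpm/60 = 55.100000 rev/s
target J* = 0.5639; solve J* = V/(n·D) for n: n = V/(J*·D) = 44.9/(0.5639 × 3.097) = 25.710057 rev/s
rpm = 60·n = 1542.603426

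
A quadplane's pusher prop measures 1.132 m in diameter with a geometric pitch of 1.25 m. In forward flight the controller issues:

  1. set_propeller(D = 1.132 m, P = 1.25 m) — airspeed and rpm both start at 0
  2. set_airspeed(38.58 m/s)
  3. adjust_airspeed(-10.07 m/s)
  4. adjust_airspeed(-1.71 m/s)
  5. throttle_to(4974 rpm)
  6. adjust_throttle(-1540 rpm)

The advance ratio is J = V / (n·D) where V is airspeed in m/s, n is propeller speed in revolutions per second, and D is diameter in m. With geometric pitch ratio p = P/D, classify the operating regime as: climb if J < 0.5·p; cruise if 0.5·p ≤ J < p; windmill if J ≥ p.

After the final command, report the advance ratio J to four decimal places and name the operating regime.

set_propeller: D = 1.132 m, P = 1.25 m (p = P/D = 1.104240); state ← (V=0, rpm=0)
set_airspeed(38.58): V ← 38.58 m/s
adjust_airspeed(-10.07): V ← 38.58 -10.07 = 28.51 m/s
adjust_airspeed(-1.71): V ← 28.51 -1.71 = 26.8 m/s
throttle_to(4974): rpm ← 4974
adjust_throttle(-1540): rpm ← 4974 -1540 = 3434
final state: V = 26.8 m/s, rpm = 3434 → n = rpm/60 = 57.233333 rev/s
J = V / (n·D) = 26.8 / (57.233333 × 1.132) = 0.413656
regime bands: climb J<0.5521 | cruise [0.5521, 1.1042) | windmill J≥1.1042
J = 0.4137 → climb

J = 0.4137, regime = climb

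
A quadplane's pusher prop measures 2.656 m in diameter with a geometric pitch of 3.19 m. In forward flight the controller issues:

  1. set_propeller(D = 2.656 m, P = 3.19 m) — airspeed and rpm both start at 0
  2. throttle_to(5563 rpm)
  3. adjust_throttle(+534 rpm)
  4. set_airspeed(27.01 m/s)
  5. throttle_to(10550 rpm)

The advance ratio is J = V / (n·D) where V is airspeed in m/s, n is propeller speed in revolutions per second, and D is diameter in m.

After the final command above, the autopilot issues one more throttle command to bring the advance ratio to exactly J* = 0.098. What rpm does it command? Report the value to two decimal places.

set_propeller: D = 2.656 m, P = 3.19 m (p = P/D = 1.201054); state ← (V=0, rpm=0)
throttle_to(5563): rpm ← 5563
adjust_throttle(+534): rpm ← 5563 +534 = 6097
set_airspeed(27.01): V ← 27.01 m/s
throttle_to(10550): rpm ← 10550
final state: V = 27.01 m/s, rpm = 10550 → n = rpm/60 = 175.833333 rev/s
target J* = 0.098; solve J* = V/(n·D) for n: n = V/(J*·D) = 27.01/(0.098 × 2.656) = 103.769671 rev/s
rpm = 60·n = 6226.180231

rpm = 6226.18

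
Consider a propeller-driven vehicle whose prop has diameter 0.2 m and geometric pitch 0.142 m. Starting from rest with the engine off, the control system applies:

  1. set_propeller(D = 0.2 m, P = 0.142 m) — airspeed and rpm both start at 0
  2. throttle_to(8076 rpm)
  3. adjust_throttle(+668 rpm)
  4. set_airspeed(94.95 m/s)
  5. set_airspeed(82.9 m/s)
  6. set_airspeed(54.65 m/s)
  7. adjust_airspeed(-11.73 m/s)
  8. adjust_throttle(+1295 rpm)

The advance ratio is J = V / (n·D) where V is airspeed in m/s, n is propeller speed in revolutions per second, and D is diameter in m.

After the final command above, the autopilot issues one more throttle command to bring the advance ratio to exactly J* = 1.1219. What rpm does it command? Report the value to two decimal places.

rpm = 11476.96

set_propeller: D = 0.2 m, P = 0.142 m (p = P/D = 0.710000); state ← (V=0, rpm=0)
throttle_to(8076): rpm ← 8076
adjust_throttle(+668): rpm ← 8076 +668 = 8744
set_airspeed(94.95): V ← 94.95 m/s
set_airspeed(82.9): V ← 82.9 m/s
set_airspeed(54.65): V ← 54.65 m/s
adjust_airspeed(-11.73): V ← 54.65 -11.73 = 42.92 m/s
adjust_throttle(+1295): rpm ← 8744 +1295 = 10039
final state: V = 42.92 m/s, rpm = 10039 → n = rpm/60 = 167.316667 rev/s
target J* = 1.1219; solve J* = V/(n·D) for n: n = V/(J*·D) = 42.92/(1.1219 × 0.2) = 191.282646 rev/s
rpm = 60·n = 11476.958731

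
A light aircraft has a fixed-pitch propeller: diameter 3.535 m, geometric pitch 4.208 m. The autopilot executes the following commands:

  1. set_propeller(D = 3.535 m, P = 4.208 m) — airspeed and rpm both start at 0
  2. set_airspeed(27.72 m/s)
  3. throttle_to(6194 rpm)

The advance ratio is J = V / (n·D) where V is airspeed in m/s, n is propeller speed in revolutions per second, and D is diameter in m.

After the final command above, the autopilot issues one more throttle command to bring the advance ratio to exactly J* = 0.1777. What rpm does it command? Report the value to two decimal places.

rpm = 2647.69

set_propeller: D = 3.535 m, P = 4.208 m (p = P/D = 1.190382); state ← (V=0, rpm=0)
set_airspeed(27.72): V ← 27.72 m/s
throttle_to(6194): rpm ← 6194
final state: V = 27.72 m/s, rpm = 6194 → n = rpm/60 = 103.233333 rev/s
target J* = 0.1777; solve J* = V/(n·D) for n: n = V/(J*·D) = 27.72/(0.1777 × 3.535) = 44.128217 rev/s
rpm = 60·n = 2647.693019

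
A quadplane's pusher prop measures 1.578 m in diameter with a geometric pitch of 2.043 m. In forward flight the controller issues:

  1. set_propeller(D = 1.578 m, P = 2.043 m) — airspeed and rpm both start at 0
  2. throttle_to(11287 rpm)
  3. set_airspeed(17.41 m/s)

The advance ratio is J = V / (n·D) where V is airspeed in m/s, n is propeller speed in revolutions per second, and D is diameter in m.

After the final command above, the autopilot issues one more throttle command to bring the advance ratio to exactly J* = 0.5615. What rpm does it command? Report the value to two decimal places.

set_propeller: D = 1.578 m, P = 2.043 m (p = P/D = 1.294677); state ← (V=0, rpm=0)
throttle_to(11287): rpm ← 11287
set_airspeed(17.41): V ← 17.41 m/s
final state: V = 17.41 m/s, rpm = 11287 → n = rpm/60 = 188.116667 rev/s
target J* = 0.5615; solve J* = V/(n·D) for n: n = V/(J*·D) = 17.41/(0.5615 × 1.578) = 19.649071 rev/s
rpm = 60·n = 1178.944232

rpm = 1178.94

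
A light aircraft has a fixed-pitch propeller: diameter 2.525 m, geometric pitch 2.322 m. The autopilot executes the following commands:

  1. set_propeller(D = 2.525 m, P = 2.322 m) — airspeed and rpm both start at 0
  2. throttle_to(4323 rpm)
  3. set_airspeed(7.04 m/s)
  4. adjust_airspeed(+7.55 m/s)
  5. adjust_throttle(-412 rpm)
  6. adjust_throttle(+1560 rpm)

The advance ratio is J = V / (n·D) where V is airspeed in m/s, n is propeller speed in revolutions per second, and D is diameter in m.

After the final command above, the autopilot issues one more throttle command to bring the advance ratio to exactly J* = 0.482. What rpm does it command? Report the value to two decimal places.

set_propeller: D = 2.525 m, P = 2.322 m (p = P/D = 0.919604); state ← (V=0, rpm=0)
throttle_to(4323): rpm ← 4323
set_airspeed(7.04): V ← 7.04 m/s
adjust_airspeed(+7.55): V ← 7.04 +7.55 = 14.59 m/s
adjust_throttle(-412): rpm ← 4323 -412 = 3911
adjust_throttle(+1560): rpm ← 3911 +1560 = 5471
final state: V = 14.59 m/s, rpm = 5471 → n = rpm/60 = 91.183333 rev/s
target J* = 0.482; solve J* = V/(n·D) for n: n = V/(J*·D) = 14.59/(0.482 × 2.525) = 11.988004 rev/s
rpm = 60·n = 719.280227

rpm = 719.28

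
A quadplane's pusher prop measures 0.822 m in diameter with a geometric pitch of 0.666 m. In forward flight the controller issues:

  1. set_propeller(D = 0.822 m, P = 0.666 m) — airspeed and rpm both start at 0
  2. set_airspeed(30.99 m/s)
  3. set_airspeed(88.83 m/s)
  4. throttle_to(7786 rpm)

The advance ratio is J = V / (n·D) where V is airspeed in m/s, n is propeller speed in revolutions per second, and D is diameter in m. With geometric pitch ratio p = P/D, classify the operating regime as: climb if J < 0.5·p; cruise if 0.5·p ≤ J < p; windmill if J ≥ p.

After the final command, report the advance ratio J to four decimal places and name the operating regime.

J = 0.8328, regime = windmill

set_propeller: D = 0.822 m, P = 0.666 m (p = P/D = 0.810219); state ← (V=0, rpm=0)
set_airspeed(30.99): V ← 30.99 m/s
set_airspeed(88.83): V ← 88.83 m/s
throttle_to(7786): rpm ← 7786
final state: V = 88.83 m/s, rpm = 7786 → n = rpm/60 = 129.766667 rev/s
J = V / (n·D) = 88.83 / (129.766667 × 0.822) = 0.832769
regime bands: climb J<0.4051 | cruise [0.4051, 0.8102) | windmill J≥0.8102
J = 0.8328 → windmill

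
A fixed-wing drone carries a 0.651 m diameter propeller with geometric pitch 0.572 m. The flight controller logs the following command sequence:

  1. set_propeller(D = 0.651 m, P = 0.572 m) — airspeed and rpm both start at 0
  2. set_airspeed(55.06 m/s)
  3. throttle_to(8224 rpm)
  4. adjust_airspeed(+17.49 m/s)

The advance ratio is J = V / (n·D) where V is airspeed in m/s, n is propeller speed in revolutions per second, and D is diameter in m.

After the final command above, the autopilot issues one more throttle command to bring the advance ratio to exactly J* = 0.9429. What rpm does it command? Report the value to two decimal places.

set_propeller: D = 0.651 m, P = 0.572 m (p = P/D = 0.878648); state ← (V=0, rpm=0)
set_airspeed(55.06): V ← 55.06 m/s
throttle_to(8224): rpm ← 8224
adjust_airspeed(+17.49): V ← 55.06 +17.49 = 72.55 m/s
final state: V = 72.55 m/s, rpm = 8224 → n = rpm/60 = 137.066667 rev/s
target J* = 0.9429; solve J* = V/(n·D) for n: n = V/(J*·D) = 72.55/(0.9429 × 0.651) = 118.192738 rev/s
rpm = 60·n = 7091.564264

rpm = 7091.56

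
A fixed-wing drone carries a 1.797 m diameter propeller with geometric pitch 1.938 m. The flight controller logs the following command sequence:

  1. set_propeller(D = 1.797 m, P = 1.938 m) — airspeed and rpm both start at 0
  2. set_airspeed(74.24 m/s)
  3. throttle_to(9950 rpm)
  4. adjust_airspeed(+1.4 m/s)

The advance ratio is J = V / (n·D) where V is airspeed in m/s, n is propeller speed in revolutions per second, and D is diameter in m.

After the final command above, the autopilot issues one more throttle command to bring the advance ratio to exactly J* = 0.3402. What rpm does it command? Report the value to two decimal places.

set_propeller: D = 1.797 m, P = 1.938 m (p = P/D = 1.078464); state ← (V=0, rpm=0)
set_airspeed(74.24): V ← 74.24 m/s
throttle_to(9950): rpm ← 9950
adjust_airspeed(+1.4): V ← 74.24 +1.4 = 75.64 m/s
final state: V = 75.64 m/s, rpm = 9950 → n = rpm/60 = 165.833333 rev/s
target J* = 0.3402; solve J* = V/(n·D) for n: n = V/(J*·D) = 75.64/(0.3402 × 1.797) = 123.728325 rev/s
rpm = 60·n = 7423.699503

rpm = 7423.70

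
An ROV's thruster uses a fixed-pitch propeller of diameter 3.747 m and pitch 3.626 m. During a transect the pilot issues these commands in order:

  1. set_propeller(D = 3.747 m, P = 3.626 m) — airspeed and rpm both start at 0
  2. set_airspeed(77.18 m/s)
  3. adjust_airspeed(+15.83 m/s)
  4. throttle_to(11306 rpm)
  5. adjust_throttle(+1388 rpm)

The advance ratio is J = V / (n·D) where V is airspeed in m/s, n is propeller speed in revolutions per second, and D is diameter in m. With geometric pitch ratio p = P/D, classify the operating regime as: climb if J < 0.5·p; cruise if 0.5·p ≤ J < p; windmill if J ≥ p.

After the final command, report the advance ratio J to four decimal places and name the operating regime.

set_propeller: D = 3.747 m, P = 3.626 m (p = P/D = 0.967707); state ← (V=0, rpm=0)
set_airspeed(77.18): V ← 77.18 m/s
adjust_airspeed(+15.83): V ← 77.18 +15.83 = 93.01 m/s
throttle_to(11306): rpm ← 11306
adjust_throttle(+1388): rpm ← 11306 +1388 = 12694
final state: V = 93.01 m/s, rpm = 12694 → n = rpm/60 = 211.566667 rev/s
J = V / (n·D) = 93.01 / (211.566667 × 3.747) = 0.117327
regime bands: climb J<0.4839 | cruise [0.4839, 0.9677) | windmill J≥0.9677
J = 0.1173 → climb

J = 0.1173, regime = climb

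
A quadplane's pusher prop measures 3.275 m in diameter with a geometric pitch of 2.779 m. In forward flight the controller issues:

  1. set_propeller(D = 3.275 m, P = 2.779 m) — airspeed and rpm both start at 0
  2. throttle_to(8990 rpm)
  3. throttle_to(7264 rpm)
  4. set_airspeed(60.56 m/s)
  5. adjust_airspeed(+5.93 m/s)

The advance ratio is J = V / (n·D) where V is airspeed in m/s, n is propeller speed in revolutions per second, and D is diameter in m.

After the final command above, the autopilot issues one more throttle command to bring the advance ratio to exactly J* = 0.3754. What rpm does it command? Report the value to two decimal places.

rpm = 3244.91

set_propeller: D = 3.275 m, P = 2.779 m (p = P/D = 0.848550); state ← (V=0, rpm=0)
throttle_to(8990): rpm ← 8990
throttle_to(7264): rpm ← 7264
set_airspeed(60.56): V ← 60.56 m/s
adjust_airspeed(+5.93): V ← 60.56 +5.93 = 66.49 m/s
final state: V = 66.49 m/s, rpm = 7264 → n = rpm/60 = 121.066667 rev/s
target J* = 0.3754; solve J* = V/(n·D) for n: n = V/(J*·D) = 66.49/(0.3754 × 3.275) = 54.081753 rev/s
rpm = 60·n = 3244.905180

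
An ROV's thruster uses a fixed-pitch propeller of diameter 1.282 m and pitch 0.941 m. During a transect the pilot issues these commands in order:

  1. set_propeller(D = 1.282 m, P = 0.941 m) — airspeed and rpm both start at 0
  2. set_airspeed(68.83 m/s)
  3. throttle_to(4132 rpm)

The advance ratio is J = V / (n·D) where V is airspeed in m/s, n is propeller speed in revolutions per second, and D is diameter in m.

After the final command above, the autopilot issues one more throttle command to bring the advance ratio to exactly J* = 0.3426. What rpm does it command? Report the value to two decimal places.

rpm = 9402.72

set_propeller: D = 1.282 m, P = 0.941 m (p = P/D = 0.734009); state ← (V=0, rpm=0)
set_airspeed(68.83): V ← 68.83 m/s
throttle_to(4132): rpm ← 4132
final state: V = 68.83 m/s, rpm = 4132 → n = rpm/60 = 68.866667 rev/s
target J* = 0.3426; solve J* = V/(n·D) for n: n = V/(J*·D) = 68.83/(0.3426 × 1.282) = 156.712048 rev/s
rpm = 60·n = 9402.722869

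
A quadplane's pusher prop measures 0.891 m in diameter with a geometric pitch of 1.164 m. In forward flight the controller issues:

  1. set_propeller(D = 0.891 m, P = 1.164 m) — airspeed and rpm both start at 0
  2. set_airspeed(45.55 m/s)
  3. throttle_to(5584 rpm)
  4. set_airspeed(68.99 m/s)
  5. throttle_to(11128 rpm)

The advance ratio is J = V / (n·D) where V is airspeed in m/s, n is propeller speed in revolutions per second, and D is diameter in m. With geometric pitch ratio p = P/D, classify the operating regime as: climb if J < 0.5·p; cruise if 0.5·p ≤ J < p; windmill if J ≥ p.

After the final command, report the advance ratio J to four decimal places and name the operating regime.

set_propeller: D = 0.891 m, P = 1.164 m (p = P/D = 1.306397); state ← (V=0, rpm=0)
set_airspeed(45.55): V ← 45.55 m/s
throttle_to(5584): rpm ← 5584
set_airspeed(68.99): V ← 68.99 m/s
throttle_to(11128): rpm ← 11128
final state: V = 68.99 m/s, rpm = 11128 → n = rpm/60 = 185.466667 rev/s
J = V / (n·D) = 68.99 / (185.466667 × 0.891) = 0.417487
regime bands: climb J<0.6532 | cruise [0.6532, 1.3064) | windmill J≥1.3064
J = 0.4175 → climb

J = 0.4175, regime = climb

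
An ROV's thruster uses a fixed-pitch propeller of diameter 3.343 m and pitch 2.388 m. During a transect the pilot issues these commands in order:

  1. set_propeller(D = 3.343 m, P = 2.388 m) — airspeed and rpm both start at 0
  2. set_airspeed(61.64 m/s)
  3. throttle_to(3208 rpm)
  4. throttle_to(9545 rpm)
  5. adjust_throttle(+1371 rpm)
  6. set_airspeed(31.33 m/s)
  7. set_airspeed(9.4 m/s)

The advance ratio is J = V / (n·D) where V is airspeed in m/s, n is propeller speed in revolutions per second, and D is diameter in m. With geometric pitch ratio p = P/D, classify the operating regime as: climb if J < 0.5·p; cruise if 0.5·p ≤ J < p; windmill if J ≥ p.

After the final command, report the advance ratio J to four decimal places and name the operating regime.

J = 0.0155, regime = climb

set_propeller: D = 3.343 m, P = 2.388 m (p = P/D = 0.714328); state ← (V=0, rpm=0)
set_airspeed(61.64): V ← 61.64 m/s
throttle_to(3208): rpm ← 3208
throttle_to(9545): rpm ← 9545
adjust_throttle(+1371): rpm ← 9545 +1371 = 10916
set_airspeed(31.33): V ← 31.33 m/s
set_airspeed(9.4): V ← 9.4 m/s
final state: V = 9.4 m/s, rpm = 10916 → n = rpm/60 = 181.933333 rev/s
J = V / (n·D) = 9.4 / (181.933333 × 3.343) = 0.015455
regime bands: climb J<0.3572 | cruise [0.3572, 0.7143) | windmill J≥0.7143
J = 0.0155 → climb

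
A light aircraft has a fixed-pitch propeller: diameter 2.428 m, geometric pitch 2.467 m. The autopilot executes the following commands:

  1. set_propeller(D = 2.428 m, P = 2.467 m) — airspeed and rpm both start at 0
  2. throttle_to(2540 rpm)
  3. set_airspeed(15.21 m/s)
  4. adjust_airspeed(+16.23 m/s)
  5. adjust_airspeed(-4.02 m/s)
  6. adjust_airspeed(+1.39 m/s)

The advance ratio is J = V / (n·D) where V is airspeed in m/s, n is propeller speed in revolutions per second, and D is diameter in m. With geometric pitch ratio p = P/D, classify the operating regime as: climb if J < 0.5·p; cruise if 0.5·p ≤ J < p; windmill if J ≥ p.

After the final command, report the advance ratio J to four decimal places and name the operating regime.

J = 0.2803, regime = climb

set_propeller: D = 2.428 m, P = 2.467 m (p = P/D = 1.016063); state ← (V=0, rpm=0)
throttle_to(2540): rpm ← 2540
set_airspeed(15.21): V ← 15.21 m/s
adjust_airspeed(+16.23): V ← 15.21 +16.23 = 31.44 m/s
adjust_airspeed(-4.02): V ← 31.44 -4.02 = 27.42 m/s
adjust_airspeed(+1.39): V ← 27.42 +1.39 = 28.81 m/s
final state: V = 28.81 m/s, rpm = 2540 → n = rpm/60 = 42.333333 rev/s
J = V / (n·D) = 28.81 / (42.333333 × 2.428) = 0.280293
regime bands: climb J<0.5080 | cruise [0.5080, 1.0161) | windmill J≥1.0161
J = 0.2803 → climb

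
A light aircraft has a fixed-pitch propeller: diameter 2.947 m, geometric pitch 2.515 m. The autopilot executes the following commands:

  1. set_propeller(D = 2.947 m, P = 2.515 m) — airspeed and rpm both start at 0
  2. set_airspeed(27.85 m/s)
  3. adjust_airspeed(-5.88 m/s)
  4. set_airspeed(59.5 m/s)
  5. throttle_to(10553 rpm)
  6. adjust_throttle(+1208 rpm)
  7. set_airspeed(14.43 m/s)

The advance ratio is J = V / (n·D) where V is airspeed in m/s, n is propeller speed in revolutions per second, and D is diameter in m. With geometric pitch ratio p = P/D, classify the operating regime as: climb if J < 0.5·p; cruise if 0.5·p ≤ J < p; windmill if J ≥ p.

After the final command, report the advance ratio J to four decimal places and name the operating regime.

J = 0.0250, regime = climb

set_propeller: D = 2.947 m, P = 2.515 m (p = P/D = 0.853410); state ← (V=0, rpm=0)
set_airspeed(27.85): V ← 27.85 m/s
adjust_airspeed(-5.88): V ← 27.85 -5.88 = 21.97 m/s
set_airspeed(59.5): V ← 59.5 m/s
throttle_to(10553): rpm ← 10553
adjust_throttle(+1208): rpm ← 10553 +1208 = 11761
set_airspeed(14.43): V ← 14.43 m/s
final state: V = 14.43 m/s, rpm = 11761 → n = rpm/60 = 196.016667 rev/s
J = V / (n·D) = 14.43 / (196.016667 × 2.947) = 0.024980
regime bands: climb J<0.4267 | cruise [0.4267, 0.8534) | windmill J≥0.8534
J = 0.0250 → climb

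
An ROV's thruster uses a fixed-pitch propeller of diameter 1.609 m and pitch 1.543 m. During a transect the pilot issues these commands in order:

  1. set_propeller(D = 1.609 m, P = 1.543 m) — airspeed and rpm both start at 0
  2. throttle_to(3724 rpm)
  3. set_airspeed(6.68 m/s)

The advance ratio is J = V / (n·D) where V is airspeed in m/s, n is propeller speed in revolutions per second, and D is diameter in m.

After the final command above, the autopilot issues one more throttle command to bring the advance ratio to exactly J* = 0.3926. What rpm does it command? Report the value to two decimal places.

set_propeller: D = 1.609 m, P = 1.543 m (p = P/D = 0.958981); state ← (V=0, rpm=0)
throttle_to(3724): rpm ← 3724
set_airspeed(6.68): V ← 6.68 m/s
final state: V = 6.68 m/s, rpm = 3724 → n = rpm/60 = 62.066667 rev/s
target J* = 0.3926; solve J* = V/(n·D) for n: n = V/(J*·D) = 6.68/(0.3926 × 1.609) = 10.574750 rev/s
rpm = 60·n = 634.485021

rpm = 634.49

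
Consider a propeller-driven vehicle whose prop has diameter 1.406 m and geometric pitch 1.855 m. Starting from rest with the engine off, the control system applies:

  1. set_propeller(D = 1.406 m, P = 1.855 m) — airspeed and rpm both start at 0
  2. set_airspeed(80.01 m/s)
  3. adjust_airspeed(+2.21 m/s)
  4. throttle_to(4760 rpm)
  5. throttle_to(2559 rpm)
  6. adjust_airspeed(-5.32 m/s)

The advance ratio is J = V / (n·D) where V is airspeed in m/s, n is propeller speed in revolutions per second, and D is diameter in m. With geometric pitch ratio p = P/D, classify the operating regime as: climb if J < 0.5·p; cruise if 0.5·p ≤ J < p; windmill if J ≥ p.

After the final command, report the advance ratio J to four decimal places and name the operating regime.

set_propeller: D = 1.406 m, P = 1.855 m (p = P/D = 1.319346); state ← (V=0, rpm=0)
set_airspeed(80.01): V ← 80.01 m/s
adjust_airspeed(+2.21): V ← 80.01 +2.21 = 82.22 m/s
throttle_to(4760): rpm ← 4760
throttle_to(2559): rpm ← 2559
adjust_airspeed(-5.32): V ← 82.22 -5.32 = 76.9 m/s
final state: V = 76.9 m/s, rpm = 2559 → n = rpm/60 = 42.650000 rev/s
J = V / (n·D) = 76.9 / (42.650000 × 1.406) = 1.282395
regime bands: climb J<0.6597 | cruise [0.6597, 1.3193) | windmill J≥1.3193
J = 1.2824 → cruise

J = 1.2824, regime = cruise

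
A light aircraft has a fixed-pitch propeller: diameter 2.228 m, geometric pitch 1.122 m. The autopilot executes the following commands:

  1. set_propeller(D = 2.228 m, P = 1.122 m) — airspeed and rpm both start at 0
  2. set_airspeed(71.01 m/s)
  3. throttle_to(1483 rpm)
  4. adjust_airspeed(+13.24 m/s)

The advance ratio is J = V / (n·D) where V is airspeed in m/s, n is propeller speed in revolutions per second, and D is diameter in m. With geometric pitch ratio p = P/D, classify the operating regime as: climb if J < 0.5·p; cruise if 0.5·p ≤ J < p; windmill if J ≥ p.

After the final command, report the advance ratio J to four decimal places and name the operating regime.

set_propeller: D = 2.228 m, P = 1.122 m (p = P/D = 0.503591); state ← (V=0, rpm=0)
set_airspeed(71.01): V ← 71.01 m/s
throttle_to(1483): rpm ← 1483
adjust_airspeed(+13.24): V ← 71.01 +13.24 = 84.25 m/s
final state: V = 84.25 m/s, rpm = 1483 → n = rpm/60 = 24.716667 rev/s
J = V / (n·D) = 84.25 / (24.716667 × 2.228) = 1.529906
regime bands: climb J<0.2518 | cruise [0.2518, 0.5036) | windmill J≥0.5036
J = 1.5299 → windmill

J = 1.5299, regime = windmill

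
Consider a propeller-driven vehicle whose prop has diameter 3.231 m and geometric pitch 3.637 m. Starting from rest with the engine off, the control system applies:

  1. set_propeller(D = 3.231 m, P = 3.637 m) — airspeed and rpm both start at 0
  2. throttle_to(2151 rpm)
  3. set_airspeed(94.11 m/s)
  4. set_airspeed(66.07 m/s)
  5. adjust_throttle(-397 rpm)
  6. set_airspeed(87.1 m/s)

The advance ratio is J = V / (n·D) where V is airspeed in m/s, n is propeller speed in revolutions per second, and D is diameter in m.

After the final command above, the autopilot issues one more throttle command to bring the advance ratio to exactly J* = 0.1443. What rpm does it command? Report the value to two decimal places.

rpm = 11208.98

set_propeller: D = 3.231 m, P = 3.637 m (p = P/D = 1.125658); state ← (V=0, rpm=0)
throttle_to(2151): rpm ← 2151
set_airspeed(94.11): V ← 94.11 m/s
set_airspeed(66.07): V ← 66.07 m/s
adjust_throttle(-397): rpm ← 2151 -397 = 1754
set_airspeed(87.1): V ← 87.1 m/s
final state: V = 87.1 m/s, rpm = 1754 → n = rpm/60 = 29.233333 rev/s
target J* = 0.1443; solve J* = V/(n·D) for n: n = V/(J*·D) = 87.1/(0.1443 × 3.231) = 186.816343 rev/s
rpm = 60·n = 11208.980568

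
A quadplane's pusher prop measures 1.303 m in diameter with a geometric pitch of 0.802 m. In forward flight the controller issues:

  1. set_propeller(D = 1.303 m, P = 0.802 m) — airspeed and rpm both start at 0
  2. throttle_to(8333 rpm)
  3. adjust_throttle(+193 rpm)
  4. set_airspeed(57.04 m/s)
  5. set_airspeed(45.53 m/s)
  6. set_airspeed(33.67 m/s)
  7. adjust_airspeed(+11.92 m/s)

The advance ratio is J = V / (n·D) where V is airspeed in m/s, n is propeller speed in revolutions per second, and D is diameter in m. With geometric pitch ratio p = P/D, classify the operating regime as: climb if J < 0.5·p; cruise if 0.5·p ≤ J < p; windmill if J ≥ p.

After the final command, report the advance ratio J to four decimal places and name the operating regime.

set_propeller: D = 1.303 m, P = 0.802 m (p = P/D = 0.615503); state ← (V=0, rpm=0)
throttle_to(8333): rpm ← 8333
adjust_throttle(+193): rpm ← 8333 +193 = 8526
set_airspeed(57.04): V ← 57.04 m/s
set_airspeed(45.53): V ← 45.53 m/s
set_airspeed(33.67): V ← 33.67 m/s
adjust_airspeed(+11.92): V ← 33.67 +11.92 = 45.59 m/s
final state: V = 45.59 m/s, rpm = 8526 → n = rpm/60 = 142.100000 rev/s
J = V / (n·D) = 45.59 / (142.100000 × 1.303) = 0.246224
regime bands: climb J<0.3078 | cruise [0.3078, 0.6155) | windmill J≥0.6155
J = 0.2462 → climb

J = 0.2462, regime = climb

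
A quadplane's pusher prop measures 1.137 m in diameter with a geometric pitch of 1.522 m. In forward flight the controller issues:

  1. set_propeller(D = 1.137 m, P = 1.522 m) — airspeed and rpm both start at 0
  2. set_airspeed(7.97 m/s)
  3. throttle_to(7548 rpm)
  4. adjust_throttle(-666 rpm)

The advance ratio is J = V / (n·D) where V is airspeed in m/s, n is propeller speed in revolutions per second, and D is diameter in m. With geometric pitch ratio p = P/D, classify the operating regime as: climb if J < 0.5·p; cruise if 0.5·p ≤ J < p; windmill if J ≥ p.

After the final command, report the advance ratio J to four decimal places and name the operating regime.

J = 0.0611, regime = climb

set_propeller: D = 1.137 m, P = 1.522 m (p = P/D = 1.338610); state ← (V=0, rpm=0)
set_airspeed(7.97): V ← 7.97 m/s
throttle_to(7548): rpm ← 7548
adjust_throttle(-666): rpm ← 7548 -666 = 6882
final state: V = 7.97 m/s, rpm = 6882 → n = rpm/60 = 114.700000 rev/s
J = V / (n·D) = 7.97 / (114.700000 × 1.137) = 0.061113
regime bands: climb J<0.6693 | cruise [0.6693, 1.3386) | windmill J≥1.3386
J = 0.0611 → climb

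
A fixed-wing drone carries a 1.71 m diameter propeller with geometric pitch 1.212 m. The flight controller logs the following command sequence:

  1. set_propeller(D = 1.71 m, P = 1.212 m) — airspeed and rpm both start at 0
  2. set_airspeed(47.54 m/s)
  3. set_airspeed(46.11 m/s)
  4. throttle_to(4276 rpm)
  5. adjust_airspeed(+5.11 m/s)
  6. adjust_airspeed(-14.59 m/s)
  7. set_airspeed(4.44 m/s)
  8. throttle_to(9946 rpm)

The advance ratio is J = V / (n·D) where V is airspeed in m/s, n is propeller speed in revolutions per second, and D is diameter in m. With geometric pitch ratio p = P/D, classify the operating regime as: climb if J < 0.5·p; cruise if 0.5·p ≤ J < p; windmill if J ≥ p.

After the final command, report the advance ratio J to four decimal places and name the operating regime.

set_propeller: D = 1.71 m, P = 1.212 m (p = P/D = 0.708772); state ← (V=0, rpm=0)
set_airspeed(47.54): V ← 47.54 m/s
set_airspeed(46.11): V ← 46.11 m/s
throttle_to(4276): rpm ← 4276
adjust_airspeed(+5.11): V ← 46.11 +5.11 = 51.22 m/s
adjust_airspeed(-14.59): V ← 51.22 -14.59 = 36.63 m/s
set_airspeed(4.44): V ← 4.44 m/s
throttle_to(9946): rpm ← 9946
final state: V = 4.44 m/s, rpm = 9946 → n = rpm/60 = 165.766667 rev/s
J = V / (n·D) = 4.44 / (165.766667 × 1.71) = 0.015664
regime bands: climb J<0.3544 | cruise [0.3544, 0.7088) | windmill J≥0.7088
J = 0.0157 → climb

J = 0.0157, regime = climb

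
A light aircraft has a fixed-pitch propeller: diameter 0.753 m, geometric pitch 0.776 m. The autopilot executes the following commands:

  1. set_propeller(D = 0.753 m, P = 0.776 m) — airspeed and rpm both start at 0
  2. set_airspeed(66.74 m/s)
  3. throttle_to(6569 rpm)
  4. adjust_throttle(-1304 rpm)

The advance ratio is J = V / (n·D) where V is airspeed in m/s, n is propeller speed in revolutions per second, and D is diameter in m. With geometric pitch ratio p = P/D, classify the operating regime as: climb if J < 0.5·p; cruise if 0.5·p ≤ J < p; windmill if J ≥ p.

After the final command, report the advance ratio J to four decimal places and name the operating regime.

J = 1.0101, regime = cruise

set_propeller: D = 0.753 m, P = 0.776 m (p = P/D = 1.030544); state ← (V=0, rpm=0)
set_airspeed(66.74): V ← 66.74 m/s
throttle_to(6569): rpm ← 6569
adjust_throttle(-1304): rpm ← 6569 -1304 = 5265
final state: V = 66.74 m/s, rpm = 5265 → n = rpm/60 = 87.750000 rev/s
J = V / (n·D) = 66.74 / (87.750000 × 0.753) = 1.010053
regime bands: climb J<0.5153 | cruise [0.5153, 1.0305) | windmill J≥1.0305
J = 1.0101 → cruise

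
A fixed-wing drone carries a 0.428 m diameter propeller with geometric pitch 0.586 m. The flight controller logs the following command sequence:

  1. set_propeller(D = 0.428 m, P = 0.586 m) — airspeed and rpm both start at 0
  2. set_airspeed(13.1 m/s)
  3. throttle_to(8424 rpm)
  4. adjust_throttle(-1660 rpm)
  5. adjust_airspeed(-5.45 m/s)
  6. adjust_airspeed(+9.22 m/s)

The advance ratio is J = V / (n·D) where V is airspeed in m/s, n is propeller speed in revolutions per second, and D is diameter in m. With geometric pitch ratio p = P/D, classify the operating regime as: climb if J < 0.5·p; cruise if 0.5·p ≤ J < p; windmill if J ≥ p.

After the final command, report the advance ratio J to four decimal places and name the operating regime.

J = 0.3496, regime = climb

set_propeller: D = 0.428 m, P = 0.586 m (p = P/D = 1.369159); state ← (V=0, rpm=0)
set_airspeed(13.1): V ← 13.1 m/s
throttle_to(8424): rpm ← 8424
adjust_throttle(-1660): rpm ← 8424 -1660 = 6764
adjust_airspeed(-5.45): V ← 13.1 -5.45 = 7.65 m/s
adjust_airspeed(+9.22): V ← 7.65 +9.22 = 16.87 m/s
final state: V = 16.87 m/s, rpm = 6764 → n = rpm/60 = 112.733333 rev/s
J = V / (n·D) = 16.87 / (112.733333 × 0.428) = 0.349638
regime bands: climb J<0.6846 | cruise [0.6846, 1.3692) | windmill J≥1.3692
J = 0.3496 → climb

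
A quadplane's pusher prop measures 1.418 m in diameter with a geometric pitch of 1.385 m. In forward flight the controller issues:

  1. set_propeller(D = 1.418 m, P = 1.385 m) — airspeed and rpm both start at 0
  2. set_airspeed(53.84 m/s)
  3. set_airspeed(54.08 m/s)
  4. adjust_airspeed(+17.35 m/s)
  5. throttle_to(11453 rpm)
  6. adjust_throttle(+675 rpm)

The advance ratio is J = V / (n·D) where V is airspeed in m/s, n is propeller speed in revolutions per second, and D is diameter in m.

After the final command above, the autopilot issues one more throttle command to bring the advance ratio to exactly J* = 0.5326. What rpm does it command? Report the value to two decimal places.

set_propeller: D = 1.418 m, P = 1.385 m (p = P/D = 0.976728); state ← (V=0, rpm=0)
set_airspeed(53.84): V ← 53.84 m/s
set_airspeed(54.08): V ← 54.08 m/s
adjust_airspeed(+17.35): V ← 54.08 +17.35 = 71.43 m/s
throttle_to(11453): rpm ← 11453
adjust_throttle(+675): rpm ← 11453 +675 = 12128
final state: V = 71.43 m/s, rpm = 12128 → n = rpm/60 = 202.133333 rev/s
target J* = 0.5326; solve J* = V/(n·D) for n: n = V/(J*·D) = 71.43/(0.5326 × 1.418) = 94.580860 rev/s
rpm = 60·n = 5674.851581

rpm = 5674.85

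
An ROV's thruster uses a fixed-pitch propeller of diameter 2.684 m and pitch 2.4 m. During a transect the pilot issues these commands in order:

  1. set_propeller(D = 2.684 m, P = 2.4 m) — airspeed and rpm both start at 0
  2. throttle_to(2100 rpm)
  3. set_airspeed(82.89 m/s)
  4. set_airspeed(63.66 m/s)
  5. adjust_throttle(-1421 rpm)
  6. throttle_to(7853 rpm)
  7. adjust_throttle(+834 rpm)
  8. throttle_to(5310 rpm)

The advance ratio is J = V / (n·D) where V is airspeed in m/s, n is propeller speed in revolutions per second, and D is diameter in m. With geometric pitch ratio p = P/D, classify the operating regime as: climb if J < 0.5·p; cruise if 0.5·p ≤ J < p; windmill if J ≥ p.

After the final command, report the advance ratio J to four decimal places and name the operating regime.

J = 0.2680, regime = climb

set_propeller: D = 2.684 m, P = 2.4 m (p = P/D = 0.894188); state ← (V=0, rpm=0)
throttle_to(2100): rpm ← 2100
set_airspeed(82.89): V ← 82.89 m/s
set_airspeed(63.66): V ← 63.66 m/s
adjust_throttle(-1421): rpm ← 2100 -1421 = 679
throttle_to(7853): rpm ← 7853
adjust_throttle(+834): rpm ← 7853 +834 = 8687
throttle_to(5310): rpm ← 5310
final state: V = 63.66 m/s, rpm = 5310 → n = rpm/60 = 88.500000 rev/s
J = V / (n·D) = 63.66 / (88.500000 × 2.684) = 0.268004
regime bands: climb J<0.4471 | cruise [0.4471, 0.8942) | windmill J≥0.8942
J = 0.2680 → climb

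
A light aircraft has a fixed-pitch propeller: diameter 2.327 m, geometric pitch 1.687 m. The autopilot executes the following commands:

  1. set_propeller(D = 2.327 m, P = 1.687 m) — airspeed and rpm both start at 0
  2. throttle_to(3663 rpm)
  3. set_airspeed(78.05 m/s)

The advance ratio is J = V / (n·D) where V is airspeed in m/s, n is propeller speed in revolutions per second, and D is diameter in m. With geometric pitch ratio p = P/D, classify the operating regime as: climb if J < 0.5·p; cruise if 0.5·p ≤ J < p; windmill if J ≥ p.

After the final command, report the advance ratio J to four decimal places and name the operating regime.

J = 0.5494, regime = cruise

set_propeller: D = 2.327 m, P = 1.687 m (p = P/D = 0.724968); state ← (V=0, rpm=0)
throttle_to(3663): rpm ← 3663
set_airspeed(78.05): V ← 78.05 m/s
final state: V = 78.05 m/s, rpm = 3663 → n = rpm/60 = 61.050000 rev/s
J = V / (n·D) = 78.05 / (61.050000 × 2.327) = 0.549403
regime bands: climb J<0.3625 | cruise [0.3625, 0.7250) | windmill J≥0.7250
J = 0.5494 → cruise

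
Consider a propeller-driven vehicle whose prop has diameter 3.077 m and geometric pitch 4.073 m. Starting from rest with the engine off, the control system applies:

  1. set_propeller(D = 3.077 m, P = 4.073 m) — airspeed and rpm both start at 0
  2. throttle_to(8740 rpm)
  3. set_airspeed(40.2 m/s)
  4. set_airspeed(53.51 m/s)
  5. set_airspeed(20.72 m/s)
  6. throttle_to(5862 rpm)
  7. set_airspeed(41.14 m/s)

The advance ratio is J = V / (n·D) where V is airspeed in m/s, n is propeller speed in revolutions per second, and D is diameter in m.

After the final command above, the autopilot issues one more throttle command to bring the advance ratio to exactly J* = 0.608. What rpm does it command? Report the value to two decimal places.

rpm = 1319.42

set_propeller: D = 3.077 m, P = 4.073 m (p = P/D = 1.323692); state ← (V=0, rpm=0)
throttle_to(8740): rpm ← 8740
set_airspeed(40.2): V ← 40.2 m/s
set_airspeed(53.51): V ← 53.51 m/s
set_airspeed(20.72): V ← 20.72 m/s
throttle_to(5862): rpm ← 5862
set_airspeed(41.14): V ← 41.14 m/s
final state: V = 41.14 m/s, rpm = 5862 → n = rpm/60 = 97.700000 rev/s
target J* = 0.608; solve J* = V/(n·D) for n: n = V/(J*·D) = 41.14/(0.608 × 3.077) = 21.990404 rev/s
rpm = 60·n = 1319.424251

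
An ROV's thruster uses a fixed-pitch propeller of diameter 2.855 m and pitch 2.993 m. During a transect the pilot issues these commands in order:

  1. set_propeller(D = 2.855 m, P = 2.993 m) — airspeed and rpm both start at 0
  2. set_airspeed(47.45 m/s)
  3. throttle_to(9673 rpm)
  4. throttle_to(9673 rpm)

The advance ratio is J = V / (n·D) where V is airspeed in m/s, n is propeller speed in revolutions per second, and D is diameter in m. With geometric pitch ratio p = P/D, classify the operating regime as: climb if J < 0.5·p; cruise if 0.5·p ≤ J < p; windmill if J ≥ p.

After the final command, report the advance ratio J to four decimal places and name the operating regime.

set_propeller: D = 2.855 m, P = 2.993 m (p = P/D = 1.048336); state ← (V=0, rpm=0)
set_airspeed(47.45): V ← 47.45 m/s
throttle_to(9673): rpm ← 9673
throttle_to(9673): rpm ← 9673
final state: V = 47.45 m/s, rpm = 9673 → n = rpm/60 = 161.216667 rev/s
J = V / (n·D) = 47.45 / (161.216667 × 2.855) = 0.103091
regime bands: climb J<0.5242 | cruise [0.5242, 1.0483) | windmill J≥1.0483
J = 0.1031 → climb

J = 0.1031, regime = climb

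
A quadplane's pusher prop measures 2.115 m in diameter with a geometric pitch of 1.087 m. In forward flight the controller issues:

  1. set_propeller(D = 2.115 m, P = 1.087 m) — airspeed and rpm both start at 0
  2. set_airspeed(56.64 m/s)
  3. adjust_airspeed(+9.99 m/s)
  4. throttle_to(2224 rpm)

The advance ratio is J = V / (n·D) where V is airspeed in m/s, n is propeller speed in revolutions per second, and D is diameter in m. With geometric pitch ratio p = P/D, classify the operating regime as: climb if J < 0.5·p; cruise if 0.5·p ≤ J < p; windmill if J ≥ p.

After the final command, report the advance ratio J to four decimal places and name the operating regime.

J = 0.8499, regime = windmill

set_propeller: D = 2.115 m, P = 1.087 m (p = P/D = 0.513948); state ← (V=0, rpm=0)
set_airspeed(56.64): V ← 56.64 m/s
adjust_airspeed(+9.99): V ← 56.64 +9.99 = 66.63 m/s
throttle_to(2224): rpm ← 2224
final state: V = 66.63 m/s, rpm = 2224 → n = rpm/60 = 37.066667 rev/s
J = V / (n·D) = 66.63 / (37.066667 × 2.115) = 0.849916
regime bands: climb J<0.2570 | cruise [0.2570, 0.5139) | windmill J≥0.5139
J = 0.8499 → windmill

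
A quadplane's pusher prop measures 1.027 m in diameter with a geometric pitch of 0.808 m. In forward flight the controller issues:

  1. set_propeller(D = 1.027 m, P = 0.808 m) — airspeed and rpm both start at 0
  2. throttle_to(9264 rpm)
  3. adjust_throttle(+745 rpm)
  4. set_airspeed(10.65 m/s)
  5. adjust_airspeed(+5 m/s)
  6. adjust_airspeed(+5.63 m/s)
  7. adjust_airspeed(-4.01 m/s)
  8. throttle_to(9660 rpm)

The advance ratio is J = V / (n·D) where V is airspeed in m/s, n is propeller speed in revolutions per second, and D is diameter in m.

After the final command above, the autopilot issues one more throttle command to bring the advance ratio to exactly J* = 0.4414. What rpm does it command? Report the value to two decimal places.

set_propeller: D = 1.027 m, P = 0.808 m (p = P/D = 0.786758); state ← (V=0, rpm=0)
throttle_to(9264): rpm ← 9264
adjust_throttle(+745): rpm ← 9264 +745 = 10009
set_airspeed(10.65): V ← 10.65 m/s
adjust_airspeed(+5): V ← 10.65 +5 = 15.65 m/s
adjust_airspeed(+5.63): V ← 15.65 +5.63 = 21.28 m/s
adjust_airspeed(-4.01): V ← 21.28 -4.01 = 17.27 m/s
throttle_to(9660): rpm ← 9660
final state: V = 17.27 m/s, rpm = 9660 → n = rpm/60 = 161.000000 rev/s
target J* = 0.4414; solve J* = V/(n·D) for n: n = V/(J*·D) = 17.27/(0.4414 × 1.027) = 38.096894 rev/s
rpm = 60·n = 2285.813617

rpm = 2285.81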